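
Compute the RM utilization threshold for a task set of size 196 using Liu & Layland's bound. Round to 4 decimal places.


Compute 2^(1/196) = 1.0035427259
Subtract 1: 1.0035427259 - 1 = 0.0035427259
Multiply by n: 196 * 0.0035427259 = 0.6943742764
Round to 4 dp: 0.6944

0.6944


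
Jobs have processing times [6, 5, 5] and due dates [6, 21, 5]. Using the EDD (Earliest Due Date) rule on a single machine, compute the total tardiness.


Sort by due date (EDD order): [(5, 5), (6, 6), (5, 21)]
Compute completion times and tardiness:
  Job 1: p=5, d=5, C=5, tardiness=max(0,5-5)=0
  Job 2: p=6, d=6, C=11, tardiness=max(0,11-6)=5
  Job 3: p=5, d=21, C=16, tardiness=max(0,16-21)=0
Total tardiness = 5

5


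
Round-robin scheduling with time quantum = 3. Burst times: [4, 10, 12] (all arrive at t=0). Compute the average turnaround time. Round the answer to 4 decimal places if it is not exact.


Time quantum = 3
Execution trace:
  J1 runs 3 units, time = 3
  J2 runs 3 units, time = 6
  J3 runs 3 units, time = 9
  J1 runs 1 units, time = 10
  J2 runs 3 units, time = 13
  J3 runs 3 units, time = 16
  J2 runs 3 units, time = 19
  J3 runs 3 units, time = 22
  J2 runs 1 units, time = 23
  J3 runs 3 units, time = 26
Finish times: [10, 23, 26]
Average turnaround = 59/3 = 19.6667

19.6667


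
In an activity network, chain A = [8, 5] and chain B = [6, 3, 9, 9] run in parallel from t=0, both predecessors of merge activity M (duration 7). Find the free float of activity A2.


ES(A2) = sum of predecessors on chain A = 8
EF(A2) = ES + duration = 8 + 5 = 13
Successor of A2 is M. ES(M) = max(sum(A), sum(B)) = max(13, 27) = 27
Free float = ES(successor) - EF(current) = 27 - 13 = 14

14


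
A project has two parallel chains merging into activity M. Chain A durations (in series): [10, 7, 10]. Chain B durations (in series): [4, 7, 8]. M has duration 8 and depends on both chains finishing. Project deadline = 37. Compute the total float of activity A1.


Forward pass: ES(A1) = sum of predecessors on chain A = 0
EF = ES + duration = 0 + 10 = 10
Backward pass: LF(M) = deadline = 37; LS(M) = 37 - 8 = 29
LF(A1) = LS(M) - sum(successors on chain A) = 29 - 17 = 12
LS = LF - duration = 12 - 10 = 2
Total float = LS - ES = 2 - 0 = 2

2


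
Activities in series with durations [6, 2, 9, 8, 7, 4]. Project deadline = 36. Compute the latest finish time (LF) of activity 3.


LF(activity 3) = deadline - sum of successor durations
Successors: activities 4 through 6 with durations [8, 7, 4]
Sum of successor durations = 19
LF = 36 - 19 = 17

17


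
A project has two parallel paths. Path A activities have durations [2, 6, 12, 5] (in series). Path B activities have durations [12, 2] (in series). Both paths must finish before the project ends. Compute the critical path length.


Path A total = 2 + 6 + 12 + 5 = 25
Path B total = 12 + 2 = 14
Critical path = longest path = max(25, 14) = 25

25


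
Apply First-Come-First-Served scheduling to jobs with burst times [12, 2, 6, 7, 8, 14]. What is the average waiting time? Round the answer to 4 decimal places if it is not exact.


FCFS order (as given): [12, 2, 6, 7, 8, 14]
Waiting times:
  Job 1: wait = 0
  Job 2: wait = 12
  Job 3: wait = 14
  Job 4: wait = 20
  Job 5: wait = 27
  Job 6: wait = 35
Sum of waiting times = 108
Average waiting time = 108/6 = 18.0

18.0


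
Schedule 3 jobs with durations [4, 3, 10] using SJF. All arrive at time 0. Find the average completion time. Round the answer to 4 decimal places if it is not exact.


SJF order (ascending): [3, 4, 10]
Completion times:
  Job 1: burst=3, C=3
  Job 2: burst=4, C=7
  Job 3: burst=10, C=17
Average completion = 27/3 = 9.0

9.0


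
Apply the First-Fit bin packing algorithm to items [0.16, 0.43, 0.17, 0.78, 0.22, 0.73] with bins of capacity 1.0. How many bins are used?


Place items sequentially using First-Fit:
  Item 0.16 -> new Bin 1
  Item 0.43 -> Bin 1 (now 0.59)
  Item 0.17 -> Bin 1 (now 0.76)
  Item 0.78 -> new Bin 2
  Item 0.22 -> Bin 1 (now 0.98)
  Item 0.73 -> new Bin 3
Total bins used = 3

3


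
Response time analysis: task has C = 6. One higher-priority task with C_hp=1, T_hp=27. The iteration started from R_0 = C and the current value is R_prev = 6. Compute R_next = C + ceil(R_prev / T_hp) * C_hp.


R_next = C + ceil(R_prev / T_hp) * C_hp
ceil(6 / 27) = ceil(0.2222) = 1
Interference = 1 * 1 = 1
R_next = 6 + 1 = 7

7


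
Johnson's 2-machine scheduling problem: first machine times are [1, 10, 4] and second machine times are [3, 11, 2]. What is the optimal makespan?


Apply Johnson's rule:
  Group 1 (a <= b): [(1, 1, 3), (2, 10, 11)]
  Group 2 (a > b): [(3, 4, 2)]
Optimal job order: [1, 2, 3]
Schedule:
  Job 1: M1 done at 1, M2 done at 4
  Job 2: M1 done at 11, M2 done at 22
  Job 3: M1 done at 15, M2 done at 24
Makespan = 24

24


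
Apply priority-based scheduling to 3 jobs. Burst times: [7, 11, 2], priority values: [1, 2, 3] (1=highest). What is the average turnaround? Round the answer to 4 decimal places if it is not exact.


Sort by priority (ascending = highest first):
Order: [(1, 7), (2, 11), (3, 2)]
Completion times:
  Priority 1, burst=7, C=7
  Priority 2, burst=11, C=18
  Priority 3, burst=2, C=20
Average turnaround = 45/3 = 15.0

15.0


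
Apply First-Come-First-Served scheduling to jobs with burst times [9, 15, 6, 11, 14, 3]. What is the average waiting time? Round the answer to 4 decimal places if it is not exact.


FCFS order (as given): [9, 15, 6, 11, 14, 3]
Waiting times:
  Job 1: wait = 0
  Job 2: wait = 9
  Job 3: wait = 24
  Job 4: wait = 30
  Job 5: wait = 41
  Job 6: wait = 55
Sum of waiting times = 159
Average waiting time = 159/6 = 26.5

26.5


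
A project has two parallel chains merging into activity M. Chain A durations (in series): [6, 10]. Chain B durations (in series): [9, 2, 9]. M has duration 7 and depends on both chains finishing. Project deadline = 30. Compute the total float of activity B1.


Forward pass: ES(B1) = sum of predecessors on chain B = 0
EF = ES + duration = 0 + 9 = 9
Backward pass: LF(M) = deadline = 30; LS(M) = 30 - 7 = 23
LF(B1) = LS(M) - sum(successors on chain B) = 23 - 11 = 12
LS = LF - duration = 12 - 9 = 3
Total float = LS - ES = 3 - 0 = 3

3


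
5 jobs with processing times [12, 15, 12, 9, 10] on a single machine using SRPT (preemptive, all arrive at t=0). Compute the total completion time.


Since all jobs arrive at t=0, SRPT equals SPT ordering.
SPT order: [9, 10, 12, 12, 15]
Completion times:
  Job 1: p=9, C=9
  Job 2: p=10, C=19
  Job 3: p=12, C=31
  Job 4: p=12, C=43
  Job 5: p=15, C=58
Total completion time = 9 + 19 + 31 + 43 + 58 = 160

160


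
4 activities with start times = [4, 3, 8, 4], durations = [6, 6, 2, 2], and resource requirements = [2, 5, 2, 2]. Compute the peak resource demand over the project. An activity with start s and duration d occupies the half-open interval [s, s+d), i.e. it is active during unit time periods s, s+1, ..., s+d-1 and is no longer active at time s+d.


Each activity i is active on [start_i, start_i + duration_i).
Compute total resource usage per time slot:
  t=0: active resources = [], total = 0
  t=1: active resources = [], total = 0
  t=2: active resources = [], total = 0
  t=3: active resources = [5], total = 5
  t=4: active resources = [2, 5, 2], total = 9
  t=5: active resources = [2, 5, 2], total = 9
  t=6: active resources = [2, 5], total = 7
  t=7: active resources = [2, 5], total = 7
  t=8: active resources = [2, 5, 2], total = 9
  t=9: active resources = [2, 2], total = 4
Peak resource demand = 9

9


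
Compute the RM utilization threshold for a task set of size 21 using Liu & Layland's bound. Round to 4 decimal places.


Compute 2^(1/21) = 1.0335577830
Subtract 1: 1.0335577830 - 1 = 0.0335577830
Multiply by n: 21 * 0.0335577830 = 0.7047134430
Round to 4 dp: 0.7047

0.7047


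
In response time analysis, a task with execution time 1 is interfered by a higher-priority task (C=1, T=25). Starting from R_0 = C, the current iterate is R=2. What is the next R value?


R_next = C + ceil(R_prev / T_hp) * C_hp
ceil(2 / 25) = ceil(0.08) = 1
Interference = 1 * 1 = 1
R_next = 1 + 1 = 2
R_next = R_prev, so the iteration has converged (response time = 2).

2


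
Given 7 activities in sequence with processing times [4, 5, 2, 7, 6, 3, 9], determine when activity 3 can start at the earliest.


Activity 3 starts after activities 1 through 2 complete.
Predecessor durations: [4, 5]
ES = 4 + 5 = 9

9


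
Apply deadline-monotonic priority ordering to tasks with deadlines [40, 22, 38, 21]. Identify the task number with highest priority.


Sort tasks by relative deadline (ascending):
  Task 4: deadline = 21
  Task 2: deadline = 22
  Task 3: deadline = 38
  Task 1: deadline = 40
Priority order (highest first): [4, 2, 3, 1]
Highest priority task = 4

4


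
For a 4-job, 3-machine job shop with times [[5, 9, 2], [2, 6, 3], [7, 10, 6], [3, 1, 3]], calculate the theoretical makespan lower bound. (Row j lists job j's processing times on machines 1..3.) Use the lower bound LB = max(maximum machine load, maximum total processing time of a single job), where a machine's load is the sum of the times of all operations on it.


Machine loads:
  Machine 1: 5 + 2 + 7 + 3 = 17
  Machine 2: 9 + 6 + 10 + 1 = 26
  Machine 3: 2 + 3 + 6 + 3 = 14
Max machine load = 26
Job totals:
  Job 1: 16
  Job 2: 11
  Job 3: 23
  Job 4: 7
Max job total = 23
Lower bound = max(26, 23) = 26

26


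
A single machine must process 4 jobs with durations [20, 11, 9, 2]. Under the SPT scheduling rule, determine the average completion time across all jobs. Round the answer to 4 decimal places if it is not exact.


Sort jobs by processing time (SPT order): [2, 9, 11, 20]
Compute completion times sequentially:
  Job 1: processing = 2, completes at 2
  Job 2: processing = 9, completes at 11
  Job 3: processing = 11, completes at 22
  Job 4: processing = 20, completes at 42
Sum of completion times = 77
Average completion time = 77/4 = 19.25

19.25


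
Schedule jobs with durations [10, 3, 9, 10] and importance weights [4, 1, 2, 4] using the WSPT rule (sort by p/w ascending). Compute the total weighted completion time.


Compute p/w ratios and sort ascending (WSPT): [(10, 4), (10, 4), (3, 1), (9, 2)]
Compute weighted completion times:
  Job (p=10,w=4): C=10, w*C=4*10=40
  Job (p=10,w=4): C=20, w*C=4*20=80
  Job (p=3,w=1): C=23, w*C=1*23=23
  Job (p=9,w=2): C=32, w*C=2*32=64
Total weighted completion time = 207

207


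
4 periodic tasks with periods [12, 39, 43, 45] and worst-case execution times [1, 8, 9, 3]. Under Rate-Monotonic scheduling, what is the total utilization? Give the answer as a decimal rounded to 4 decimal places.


Compute individual utilizations (exact fractions):
  Task 1: C/T = 1/12 (approx. 0.0833)
  Task 2: C/T = 8/39 (approx. 0.2051)
  Task 3: C/T = 9/43 (approx. 0.2093)
  Task 4: C/T = 3/45 = 1/15 (approx. 0.0667)
Total utilization U = 1/12 + 8/39 + 9/43 + 1/15 = 18931/33540
Rounded to 4 decimal places: U = 0.5644
RM (Liu & Layland) bound for 4 tasks = 0.756828; compare with U = 18931/33540 (approx. 0.564431)
U <= bound, so schedulable by RM sufficient condition.

0.5644


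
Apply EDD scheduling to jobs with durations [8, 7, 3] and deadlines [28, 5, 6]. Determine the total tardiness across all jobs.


Sort by due date (EDD order): [(7, 5), (3, 6), (8, 28)]
Compute completion times and tardiness:
  Job 1: p=7, d=5, C=7, tardiness=max(0,7-5)=2
  Job 2: p=3, d=6, C=10, tardiness=max(0,10-6)=4
  Job 3: p=8, d=28, C=18, tardiness=max(0,18-28)=0
Total tardiness = 6

6


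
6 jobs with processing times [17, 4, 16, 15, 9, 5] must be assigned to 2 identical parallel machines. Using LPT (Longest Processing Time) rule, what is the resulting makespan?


Sort jobs in decreasing order (LPT): [17, 16, 15, 9, 5, 4]
Assign each job to the least loaded machine:
  Machine 1: jobs [17, 9, 5, 4], load = 35
  Machine 2: jobs [16, 15], load = 31
Makespan = max load = 35

35


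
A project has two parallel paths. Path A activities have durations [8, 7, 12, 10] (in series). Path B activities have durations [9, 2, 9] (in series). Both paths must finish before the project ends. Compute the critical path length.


Path A total = 8 + 7 + 12 + 10 = 37
Path B total = 9 + 2 + 9 = 20
Critical path = longest path = max(37, 20) = 37

37


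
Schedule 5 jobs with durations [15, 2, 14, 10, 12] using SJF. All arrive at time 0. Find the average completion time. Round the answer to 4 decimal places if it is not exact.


SJF order (ascending): [2, 10, 12, 14, 15]
Completion times:
  Job 1: burst=2, C=2
  Job 2: burst=10, C=12
  Job 3: burst=12, C=24
  Job 4: burst=14, C=38
  Job 5: burst=15, C=53
Average completion = 129/5 = 25.8

25.8


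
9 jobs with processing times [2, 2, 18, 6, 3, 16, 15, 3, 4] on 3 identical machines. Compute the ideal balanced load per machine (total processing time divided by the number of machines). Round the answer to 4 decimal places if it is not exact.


Total processing time = 2 + 2 + 18 + 6 + 3 + 16 + 15 + 3 + 4 = 69
Number of machines = 3
Ideal balanced load = 69 / 3 = 23.0

23.0


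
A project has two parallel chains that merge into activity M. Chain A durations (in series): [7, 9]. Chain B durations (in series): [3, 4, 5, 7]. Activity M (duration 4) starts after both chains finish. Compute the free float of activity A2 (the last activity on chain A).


ES(A2) = sum of predecessors on chain A = 7
EF(A2) = ES + duration = 7 + 9 = 16
Successor of A2 is M. ES(M) = max(sum(A), sum(B)) = max(16, 19) = 19
Free float = ES(successor) - EF(current) = 19 - 16 = 3

3


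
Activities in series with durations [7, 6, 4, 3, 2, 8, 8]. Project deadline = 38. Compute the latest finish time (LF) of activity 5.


LF(activity 5) = deadline - sum of successor durations
Successors: activities 6 through 7 with durations [8, 8]
Sum of successor durations = 16
LF = 38 - 16 = 22

22


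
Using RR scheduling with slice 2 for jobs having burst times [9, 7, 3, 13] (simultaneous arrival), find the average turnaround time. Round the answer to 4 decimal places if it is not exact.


Time quantum = 2
Execution trace:
  J1 runs 2 units, time = 2
  J2 runs 2 units, time = 4
  J3 runs 2 units, time = 6
  J4 runs 2 units, time = 8
  J1 runs 2 units, time = 10
  J2 runs 2 units, time = 12
  J3 runs 1 units, time = 13
  J4 runs 2 units, time = 15
  J1 runs 2 units, time = 17
  J2 runs 2 units, time = 19
  J4 runs 2 units, time = 21
  J1 runs 2 units, time = 23
  J2 runs 1 units, time = 24
  J4 runs 2 units, time = 26
  J1 runs 1 units, time = 27
  J4 runs 2 units, time = 29
  J4 runs 2 units, time = 31
  J4 runs 1 units, time = 32
Finish times: [27, 24, 13, 32]
Average turnaround = 96/4 = 24.0

24.0


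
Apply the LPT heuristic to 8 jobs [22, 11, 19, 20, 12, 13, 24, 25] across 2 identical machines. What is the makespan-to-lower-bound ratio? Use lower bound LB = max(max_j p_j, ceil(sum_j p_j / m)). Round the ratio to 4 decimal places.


LPT order: [25, 24, 22, 20, 19, 13, 12, 11]
Machine loads after assignment: [75, 71]
LPT makespan = 75
Lower bound = max(max_job, ceil(total/2)) = max(25, 73) = 73
Ratio = 75 / 73 = 1.0274

1.0274


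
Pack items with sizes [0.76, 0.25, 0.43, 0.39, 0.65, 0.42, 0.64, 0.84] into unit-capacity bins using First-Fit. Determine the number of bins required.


Place items sequentially using First-Fit:
  Item 0.76 -> new Bin 1
  Item 0.25 -> new Bin 2
  Item 0.43 -> Bin 2 (now 0.68)
  Item 0.39 -> new Bin 3
  Item 0.65 -> new Bin 4
  Item 0.42 -> Bin 3 (now 0.81)
  Item 0.64 -> new Bin 5
  Item 0.84 -> new Bin 6
Total bins used = 6

6


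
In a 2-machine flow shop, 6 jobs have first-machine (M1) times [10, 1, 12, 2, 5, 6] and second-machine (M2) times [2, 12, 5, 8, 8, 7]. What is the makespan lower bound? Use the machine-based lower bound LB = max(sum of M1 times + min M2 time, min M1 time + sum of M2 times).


LB1 = sum(M1 times) + min(M2 times) = 36 + 2 = 38
LB2 = min(M1 times) + sum(M2 times) = 1 + 42 = 43
Lower bound = max(LB1, LB2) = max(38, 43) = 43

43


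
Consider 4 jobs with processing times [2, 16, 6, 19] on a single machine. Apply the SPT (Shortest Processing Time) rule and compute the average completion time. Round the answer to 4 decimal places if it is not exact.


Sort jobs by processing time (SPT order): [2, 6, 16, 19]
Compute completion times sequentially:
  Job 1: processing = 2, completes at 2
  Job 2: processing = 6, completes at 8
  Job 3: processing = 16, completes at 24
  Job 4: processing = 19, completes at 43
Sum of completion times = 77
Average completion time = 77/4 = 19.25

19.25


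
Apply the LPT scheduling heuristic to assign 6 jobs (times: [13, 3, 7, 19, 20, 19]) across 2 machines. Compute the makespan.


Sort jobs in decreasing order (LPT): [20, 19, 19, 13, 7, 3]
Assign each job to the least loaded machine:
  Machine 1: jobs [20, 13, 7], load = 40
  Machine 2: jobs [19, 19, 3], load = 41
Makespan = max load = 41

41


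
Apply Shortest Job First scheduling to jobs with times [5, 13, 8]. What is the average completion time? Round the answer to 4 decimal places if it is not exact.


SJF order (ascending): [5, 8, 13]
Completion times:
  Job 1: burst=5, C=5
  Job 2: burst=8, C=13
  Job 3: burst=13, C=26
Average completion = 44/3 = 14.6667

14.6667


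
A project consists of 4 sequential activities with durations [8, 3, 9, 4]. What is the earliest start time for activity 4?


Activity 4 starts after activities 1 through 3 complete.
Predecessor durations: [8, 3, 9]
ES = 8 + 3 + 9 = 20

20


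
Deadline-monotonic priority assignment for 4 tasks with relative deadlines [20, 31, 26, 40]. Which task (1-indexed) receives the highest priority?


Sort tasks by relative deadline (ascending):
  Task 1: deadline = 20
  Task 3: deadline = 26
  Task 2: deadline = 31
  Task 4: deadline = 40
Priority order (highest first): [1, 3, 2, 4]
Highest priority task = 1

1


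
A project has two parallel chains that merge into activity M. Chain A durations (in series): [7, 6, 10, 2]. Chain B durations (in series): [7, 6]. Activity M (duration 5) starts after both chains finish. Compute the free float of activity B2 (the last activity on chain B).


ES(B2) = sum of predecessors on chain B = 7
EF(B2) = ES + duration = 7 + 6 = 13
Successor of B2 is M. ES(M) = max(sum(A), sum(B)) = max(25, 13) = 25
Free float = ES(successor) - EF(current) = 25 - 13 = 12

12


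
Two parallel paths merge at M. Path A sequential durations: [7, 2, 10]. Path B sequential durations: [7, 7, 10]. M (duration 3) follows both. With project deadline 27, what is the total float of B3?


Forward pass: ES(B3) = sum of predecessors on chain B = 14
EF = ES + duration = 14 + 10 = 24
Backward pass: LF(M) = deadline = 27; LS(M) = 27 - 3 = 24
LF(B3) = LS(M) - sum(successors on chain B) = 24 - 0 = 24
LS = LF - duration = 24 - 10 = 14
Total float = LS - ES = 14 - 14 = 0

0


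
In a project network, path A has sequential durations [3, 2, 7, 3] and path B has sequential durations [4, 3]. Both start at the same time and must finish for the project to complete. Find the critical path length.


Path A total = 3 + 2 + 7 + 3 = 15
Path B total = 4 + 3 = 7
Critical path = longest path = max(15, 7) = 15

15


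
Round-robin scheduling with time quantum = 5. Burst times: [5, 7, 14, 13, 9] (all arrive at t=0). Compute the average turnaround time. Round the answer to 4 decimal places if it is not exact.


Time quantum = 5
Execution trace:
  J1 runs 5 units, time = 5
  J2 runs 5 units, time = 10
  J3 runs 5 units, time = 15
  J4 runs 5 units, time = 20
  J5 runs 5 units, time = 25
  J2 runs 2 units, time = 27
  J3 runs 5 units, time = 32
  J4 runs 5 units, time = 37
  J5 runs 4 units, time = 41
  J3 runs 4 units, time = 45
  J4 runs 3 units, time = 48
Finish times: [5, 27, 45, 48, 41]
Average turnaround = 166/5 = 33.2

33.2


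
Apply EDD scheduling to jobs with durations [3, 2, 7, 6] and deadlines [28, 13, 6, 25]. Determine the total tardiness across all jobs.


Sort by due date (EDD order): [(7, 6), (2, 13), (6, 25), (3, 28)]
Compute completion times and tardiness:
  Job 1: p=7, d=6, C=7, tardiness=max(0,7-6)=1
  Job 2: p=2, d=13, C=9, tardiness=max(0,9-13)=0
  Job 3: p=6, d=25, C=15, tardiness=max(0,15-25)=0
  Job 4: p=3, d=28, C=18, tardiness=max(0,18-28)=0
Total tardiness = 1

1


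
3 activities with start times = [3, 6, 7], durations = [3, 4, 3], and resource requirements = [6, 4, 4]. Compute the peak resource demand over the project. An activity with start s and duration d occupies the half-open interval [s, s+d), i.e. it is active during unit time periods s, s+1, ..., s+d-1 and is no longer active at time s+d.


Each activity i is active on [start_i, start_i + duration_i).
Compute total resource usage per time slot:
  t=0: active resources = [], total = 0
  t=1: active resources = [], total = 0
  t=2: active resources = [], total = 0
  t=3: active resources = [6], total = 6
  t=4: active resources = [6], total = 6
  t=5: active resources = [6], total = 6
  t=6: active resources = [4], total = 4
  t=7: active resources = [4, 4], total = 8
  t=8: active resources = [4, 4], total = 8
  t=9: active resources = [4, 4], total = 8
Peak resource demand = 8

8


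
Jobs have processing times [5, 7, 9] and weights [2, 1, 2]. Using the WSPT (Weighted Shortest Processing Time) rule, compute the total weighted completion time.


Compute p/w ratios and sort ascending (WSPT): [(5, 2), (9, 2), (7, 1)]
Compute weighted completion times:
  Job (p=5,w=2): C=5, w*C=2*5=10
  Job (p=9,w=2): C=14, w*C=2*14=28
  Job (p=7,w=1): C=21, w*C=1*21=21
Total weighted completion time = 59

59


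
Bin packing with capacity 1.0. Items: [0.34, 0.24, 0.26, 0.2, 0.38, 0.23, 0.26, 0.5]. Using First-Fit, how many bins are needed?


Place items sequentially using First-Fit:
  Item 0.34 -> new Bin 1
  Item 0.24 -> Bin 1 (now 0.58)
  Item 0.26 -> Bin 1 (now 0.84)
  Item 0.2 -> new Bin 2
  Item 0.38 -> Bin 2 (now 0.58)
  Item 0.23 -> Bin 2 (now 0.81)
  Item 0.26 -> new Bin 3
  Item 0.5 -> Bin 3 (now 0.76)
Total bins used = 3

3


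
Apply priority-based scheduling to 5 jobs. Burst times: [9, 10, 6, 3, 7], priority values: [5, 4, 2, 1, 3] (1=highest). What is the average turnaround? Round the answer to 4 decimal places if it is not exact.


Sort by priority (ascending = highest first):
Order: [(1, 3), (2, 6), (3, 7), (4, 10), (5, 9)]
Completion times:
  Priority 1, burst=3, C=3
  Priority 2, burst=6, C=9
  Priority 3, burst=7, C=16
  Priority 4, burst=10, C=26
  Priority 5, burst=9, C=35
Average turnaround = 89/5 = 17.8

17.8


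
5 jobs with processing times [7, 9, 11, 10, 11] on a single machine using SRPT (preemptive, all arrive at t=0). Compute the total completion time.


Since all jobs arrive at t=0, SRPT equals SPT ordering.
SPT order: [7, 9, 10, 11, 11]
Completion times:
  Job 1: p=7, C=7
  Job 2: p=9, C=16
  Job 3: p=10, C=26
  Job 4: p=11, C=37
  Job 5: p=11, C=48
Total completion time = 7 + 16 + 26 + 37 + 48 = 134

134


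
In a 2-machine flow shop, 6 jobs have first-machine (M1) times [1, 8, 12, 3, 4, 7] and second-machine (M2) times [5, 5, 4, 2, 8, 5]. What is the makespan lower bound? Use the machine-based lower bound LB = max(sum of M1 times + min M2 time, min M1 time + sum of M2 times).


LB1 = sum(M1 times) + min(M2 times) = 35 + 2 = 37
LB2 = min(M1 times) + sum(M2 times) = 1 + 29 = 30
Lower bound = max(LB1, LB2) = max(37, 30) = 37

37


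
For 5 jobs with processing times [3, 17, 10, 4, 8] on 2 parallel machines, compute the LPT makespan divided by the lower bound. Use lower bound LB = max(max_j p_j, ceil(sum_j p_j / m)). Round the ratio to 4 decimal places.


LPT order: [17, 10, 8, 4, 3]
Machine loads after assignment: [21, 21]
LPT makespan = 21
Lower bound = max(max_job, ceil(total/2)) = max(17, 21) = 21
Ratio = 21 / 21 = 1.0

1.0


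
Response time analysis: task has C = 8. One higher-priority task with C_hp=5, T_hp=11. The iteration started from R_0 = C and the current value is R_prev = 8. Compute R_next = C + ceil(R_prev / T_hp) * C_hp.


R_next = C + ceil(R_prev / T_hp) * C_hp
ceil(8 / 11) = ceil(0.7273) = 1
Interference = 1 * 5 = 5
R_next = 8 + 5 = 13

13


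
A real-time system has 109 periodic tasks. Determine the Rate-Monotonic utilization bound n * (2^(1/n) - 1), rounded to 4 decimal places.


Compute 2^(1/109) = 1.0063794108
Subtract 1: 1.0063794108 - 1 = 0.0063794108
Multiply by n: 109 * 0.0063794108 = 0.6953557772
Round to 4 dp: 0.6954

0.6954


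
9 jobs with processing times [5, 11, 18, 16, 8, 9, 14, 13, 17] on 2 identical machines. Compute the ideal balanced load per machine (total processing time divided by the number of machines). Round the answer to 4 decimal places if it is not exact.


Total processing time = 5 + 11 + 18 + 16 + 8 + 9 + 14 + 13 + 17 = 111
Number of machines = 2
Ideal balanced load = 111 / 2 = 55.5

55.5


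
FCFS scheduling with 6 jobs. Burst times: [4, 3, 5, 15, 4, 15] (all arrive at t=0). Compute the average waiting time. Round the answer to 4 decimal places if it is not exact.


FCFS order (as given): [4, 3, 5, 15, 4, 15]
Waiting times:
  Job 1: wait = 0
  Job 2: wait = 4
  Job 3: wait = 7
  Job 4: wait = 12
  Job 5: wait = 27
  Job 6: wait = 31
Sum of waiting times = 81
Average waiting time = 81/6 = 13.5

13.5


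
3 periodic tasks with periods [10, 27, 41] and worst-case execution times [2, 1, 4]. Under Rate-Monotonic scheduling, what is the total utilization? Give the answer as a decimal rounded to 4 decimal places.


Compute individual utilizations (exact fractions):
  Task 1: C/T = 2/10 = 1/5 (approx. 0.2)
  Task 2: C/T = 1/27 (approx. 0.037)
  Task 3: C/T = 4/41 (approx. 0.0976)
Total utilization U = 1/5 + 1/27 + 4/41 = 1852/5535
Rounded to 4 decimal places: U = 0.3346
RM (Liu & Layland) bound for 3 tasks = 0.779763; compare with U = 1852/5535 (approx. 0.334598)
U <= bound, so schedulable by RM sufficient condition.

0.3346


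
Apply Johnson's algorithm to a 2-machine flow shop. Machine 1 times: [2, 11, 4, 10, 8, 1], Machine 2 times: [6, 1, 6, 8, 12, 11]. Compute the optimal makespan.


Apply Johnson's rule:
  Group 1 (a <= b): [(6, 1, 11), (1, 2, 6), (3, 4, 6), (5, 8, 12)]
  Group 2 (a > b): [(4, 10, 8), (2, 11, 1)]
Optimal job order: [6, 1, 3, 5, 4, 2]
Schedule:
  Job 6: M1 done at 1, M2 done at 12
  Job 1: M1 done at 3, M2 done at 18
  Job 3: M1 done at 7, M2 done at 24
  Job 5: M1 done at 15, M2 done at 36
  Job 4: M1 done at 25, M2 done at 44
  Job 2: M1 done at 36, M2 done at 45
Makespan = 45

45


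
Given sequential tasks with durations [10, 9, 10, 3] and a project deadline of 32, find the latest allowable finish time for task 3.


LF(activity 3) = deadline - sum of successor durations
Successors: activities 4 through 4 with durations [3]
Sum of successor durations = 3
LF = 32 - 3 = 29

29


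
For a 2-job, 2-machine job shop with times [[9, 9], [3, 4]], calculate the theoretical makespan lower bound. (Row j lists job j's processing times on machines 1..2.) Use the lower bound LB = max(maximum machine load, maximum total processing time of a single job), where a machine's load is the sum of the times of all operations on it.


Machine loads:
  Machine 1: 9 + 3 = 12
  Machine 2: 9 + 4 = 13
Max machine load = 13
Job totals:
  Job 1: 18
  Job 2: 7
Max job total = 18
Lower bound = max(13, 18) = 18

18


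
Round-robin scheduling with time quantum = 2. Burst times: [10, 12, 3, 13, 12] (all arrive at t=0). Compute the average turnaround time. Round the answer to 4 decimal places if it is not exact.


Time quantum = 2
Execution trace:
  J1 runs 2 units, time = 2
  J2 runs 2 units, time = 4
  J3 runs 2 units, time = 6
  J4 runs 2 units, time = 8
  J5 runs 2 units, time = 10
  J1 runs 2 units, time = 12
  J2 runs 2 units, time = 14
  J3 runs 1 units, time = 15
  J4 runs 2 units, time = 17
  J5 runs 2 units, time = 19
  J1 runs 2 units, time = 21
  J2 runs 2 units, time = 23
  J4 runs 2 units, time = 25
  J5 runs 2 units, time = 27
  J1 runs 2 units, time = 29
  J2 runs 2 units, time = 31
  J4 runs 2 units, time = 33
  J5 runs 2 units, time = 35
  J1 runs 2 units, time = 37
  J2 runs 2 units, time = 39
  J4 runs 2 units, time = 41
  J5 runs 2 units, time = 43
  J2 runs 2 units, time = 45
  J4 runs 2 units, time = 47
  J5 runs 2 units, time = 49
  J4 runs 1 units, time = 50
Finish times: [37, 45, 15, 50, 49]
Average turnaround = 196/5 = 39.2

39.2


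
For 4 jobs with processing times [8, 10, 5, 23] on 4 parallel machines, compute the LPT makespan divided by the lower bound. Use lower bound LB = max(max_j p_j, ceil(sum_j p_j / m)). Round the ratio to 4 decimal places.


LPT order: [23, 10, 8, 5]
Machine loads after assignment: [23, 10, 8, 5]
LPT makespan = 23
Lower bound = max(max_job, ceil(total/4)) = max(23, 12) = 23
Ratio = 23 / 23 = 1.0

1.0


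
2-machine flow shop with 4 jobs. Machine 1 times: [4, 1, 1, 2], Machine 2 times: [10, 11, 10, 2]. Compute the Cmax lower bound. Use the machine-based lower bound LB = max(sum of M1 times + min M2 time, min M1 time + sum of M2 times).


LB1 = sum(M1 times) + min(M2 times) = 8 + 2 = 10
LB2 = min(M1 times) + sum(M2 times) = 1 + 33 = 34
Lower bound = max(LB1, LB2) = max(10, 34) = 34

34


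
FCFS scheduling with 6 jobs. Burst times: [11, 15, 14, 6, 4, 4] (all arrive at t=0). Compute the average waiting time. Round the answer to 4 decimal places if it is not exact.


FCFS order (as given): [11, 15, 14, 6, 4, 4]
Waiting times:
  Job 1: wait = 0
  Job 2: wait = 11
  Job 3: wait = 26
  Job 4: wait = 40
  Job 5: wait = 46
  Job 6: wait = 50
Sum of waiting times = 173
Average waiting time = 173/6 = 28.8333

28.8333


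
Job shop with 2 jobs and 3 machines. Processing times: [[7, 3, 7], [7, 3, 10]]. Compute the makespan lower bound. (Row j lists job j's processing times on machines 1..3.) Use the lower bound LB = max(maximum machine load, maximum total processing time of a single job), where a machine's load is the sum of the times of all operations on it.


Machine loads:
  Machine 1: 7 + 7 = 14
  Machine 2: 3 + 3 = 6
  Machine 3: 7 + 10 = 17
Max machine load = 17
Job totals:
  Job 1: 17
  Job 2: 20
Max job total = 20
Lower bound = max(17, 20) = 20

20


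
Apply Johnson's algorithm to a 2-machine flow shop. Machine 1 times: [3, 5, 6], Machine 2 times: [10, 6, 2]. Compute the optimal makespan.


Apply Johnson's rule:
  Group 1 (a <= b): [(1, 3, 10), (2, 5, 6)]
  Group 2 (a > b): [(3, 6, 2)]
Optimal job order: [1, 2, 3]
Schedule:
  Job 1: M1 done at 3, M2 done at 13
  Job 2: M1 done at 8, M2 done at 19
  Job 3: M1 done at 14, M2 done at 21
Makespan = 21

21


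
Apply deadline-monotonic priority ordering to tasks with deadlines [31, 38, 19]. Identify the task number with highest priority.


Sort tasks by relative deadline (ascending):
  Task 3: deadline = 19
  Task 1: deadline = 31
  Task 2: deadline = 38
Priority order (highest first): [3, 1, 2]
Highest priority task = 3

3


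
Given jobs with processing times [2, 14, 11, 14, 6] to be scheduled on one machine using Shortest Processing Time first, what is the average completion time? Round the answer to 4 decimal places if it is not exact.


Sort jobs by processing time (SPT order): [2, 6, 11, 14, 14]
Compute completion times sequentially:
  Job 1: processing = 2, completes at 2
  Job 2: processing = 6, completes at 8
  Job 3: processing = 11, completes at 19
  Job 4: processing = 14, completes at 33
  Job 5: processing = 14, completes at 47
Sum of completion times = 109
Average completion time = 109/5 = 21.8

21.8


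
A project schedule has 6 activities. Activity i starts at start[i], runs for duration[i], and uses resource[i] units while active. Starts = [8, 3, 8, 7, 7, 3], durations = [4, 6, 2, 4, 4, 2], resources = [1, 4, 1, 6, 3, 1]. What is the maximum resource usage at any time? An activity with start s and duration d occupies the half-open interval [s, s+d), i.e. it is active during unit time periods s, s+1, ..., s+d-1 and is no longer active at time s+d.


Each activity i is active on [start_i, start_i + duration_i).
Compute total resource usage per time slot:
  t=0: active resources = [], total = 0
  t=1: active resources = [], total = 0
  t=2: active resources = [], total = 0
  t=3: active resources = [4, 1], total = 5
  t=4: active resources = [4, 1], total = 5
  t=5: active resources = [4], total = 4
  t=6: active resources = [4], total = 4
  t=7: active resources = [4, 6, 3], total = 13
  t=8: active resources = [1, 4, 1, 6, 3], total = 15
  t=9: active resources = [1, 1, 6, 3], total = 11
  t=10: active resources = [1, 6, 3], total = 10
  t=11: active resources = [1], total = 1
Peak resource demand = 15

15


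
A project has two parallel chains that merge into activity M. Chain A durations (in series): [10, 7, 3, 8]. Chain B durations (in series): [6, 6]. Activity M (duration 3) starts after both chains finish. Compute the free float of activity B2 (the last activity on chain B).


ES(B2) = sum of predecessors on chain B = 6
EF(B2) = ES + duration = 6 + 6 = 12
Successor of B2 is M. ES(M) = max(sum(A), sum(B)) = max(28, 12) = 28
Free float = ES(successor) - EF(current) = 28 - 12 = 16

16


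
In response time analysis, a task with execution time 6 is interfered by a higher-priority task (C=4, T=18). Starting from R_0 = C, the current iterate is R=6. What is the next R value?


R_next = C + ceil(R_prev / T_hp) * C_hp
ceil(6 / 18) = ceil(0.3333) = 1
Interference = 1 * 4 = 4
R_next = 6 + 4 = 10

10


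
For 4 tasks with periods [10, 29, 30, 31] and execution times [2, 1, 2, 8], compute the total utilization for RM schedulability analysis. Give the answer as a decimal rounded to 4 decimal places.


Compute individual utilizations (exact fractions):
  Task 1: C/T = 2/10 = 1/5 (approx. 0.2)
  Task 2: C/T = 1/29 (approx. 0.0345)
  Task 3: C/T = 2/30 = 1/15 (approx. 0.0667)
  Task 4: C/T = 8/31 (approx. 0.2581)
Total utilization U = 1/5 + 1/29 + 1/15 + 8/31 = 7541/13485
Rounded to 4 decimal places: U = 0.5592
RM (Liu & Layland) bound for 4 tasks = 0.756828; compare with U = 7541/13485 (approx. 0.559214)
U <= bound, so schedulable by RM sufficient condition.

0.5592


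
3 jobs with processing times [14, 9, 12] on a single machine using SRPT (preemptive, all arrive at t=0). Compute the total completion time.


Since all jobs arrive at t=0, SRPT equals SPT ordering.
SPT order: [9, 12, 14]
Completion times:
  Job 1: p=9, C=9
  Job 2: p=12, C=21
  Job 3: p=14, C=35
Total completion time = 9 + 21 + 35 = 65

65


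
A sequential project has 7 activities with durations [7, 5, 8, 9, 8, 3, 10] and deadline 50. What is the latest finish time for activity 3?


LF(activity 3) = deadline - sum of successor durations
Successors: activities 4 through 7 with durations [9, 8, 3, 10]
Sum of successor durations = 30
LF = 50 - 30 = 20

20


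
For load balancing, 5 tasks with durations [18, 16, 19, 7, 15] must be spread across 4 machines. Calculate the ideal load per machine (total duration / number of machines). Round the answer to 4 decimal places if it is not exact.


Total processing time = 18 + 16 + 19 + 7 + 15 = 75
Number of machines = 4
Ideal balanced load = 75 / 4 = 18.75

18.75


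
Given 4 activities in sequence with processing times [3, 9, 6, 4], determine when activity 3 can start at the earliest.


Activity 3 starts after activities 1 through 2 complete.
Predecessor durations: [3, 9]
ES = 3 + 9 = 12

12


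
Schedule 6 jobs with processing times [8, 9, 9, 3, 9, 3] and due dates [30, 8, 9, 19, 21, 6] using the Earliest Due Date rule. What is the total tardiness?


Sort by due date (EDD order): [(3, 6), (9, 8), (9, 9), (3, 19), (9, 21), (8, 30)]
Compute completion times and tardiness:
  Job 1: p=3, d=6, C=3, tardiness=max(0,3-6)=0
  Job 2: p=9, d=8, C=12, tardiness=max(0,12-8)=4
  Job 3: p=9, d=9, C=21, tardiness=max(0,21-9)=12
  Job 4: p=3, d=19, C=24, tardiness=max(0,24-19)=5
  Job 5: p=9, d=21, C=33, tardiness=max(0,33-21)=12
  Job 6: p=8, d=30, C=41, tardiness=max(0,41-30)=11
Total tardiness = 44

44


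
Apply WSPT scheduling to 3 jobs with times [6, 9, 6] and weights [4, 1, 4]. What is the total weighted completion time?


Compute p/w ratios and sort ascending (WSPT): [(6, 4), (6, 4), (9, 1)]
Compute weighted completion times:
  Job (p=6,w=4): C=6, w*C=4*6=24
  Job (p=6,w=4): C=12, w*C=4*12=48
  Job (p=9,w=1): C=21, w*C=1*21=21
Total weighted completion time = 93

93


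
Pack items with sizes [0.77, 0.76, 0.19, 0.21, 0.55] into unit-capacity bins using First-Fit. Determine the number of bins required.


Place items sequentially using First-Fit:
  Item 0.77 -> new Bin 1
  Item 0.76 -> new Bin 2
  Item 0.19 -> Bin 1 (now 0.96)
  Item 0.21 -> Bin 2 (now 0.97)
  Item 0.55 -> new Bin 3
Total bins used = 3

3


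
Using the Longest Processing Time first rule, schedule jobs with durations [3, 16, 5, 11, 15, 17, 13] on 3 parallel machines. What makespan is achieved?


Sort jobs in decreasing order (LPT): [17, 16, 15, 13, 11, 5, 3]
Assign each job to the least loaded machine:
  Machine 1: jobs [17, 5, 3], load = 25
  Machine 2: jobs [16, 11], load = 27
  Machine 3: jobs [15, 13], load = 28
Makespan = max load = 28

28


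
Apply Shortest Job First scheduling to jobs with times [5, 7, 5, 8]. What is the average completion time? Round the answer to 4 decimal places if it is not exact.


SJF order (ascending): [5, 5, 7, 8]
Completion times:
  Job 1: burst=5, C=5
  Job 2: burst=5, C=10
  Job 3: burst=7, C=17
  Job 4: burst=8, C=25
Average completion = 57/4 = 14.25

14.25


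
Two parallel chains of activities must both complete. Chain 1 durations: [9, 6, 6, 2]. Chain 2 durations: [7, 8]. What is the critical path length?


Path A total = 9 + 6 + 6 + 2 = 23
Path B total = 7 + 8 = 15
Critical path = longest path = max(23, 15) = 23

23


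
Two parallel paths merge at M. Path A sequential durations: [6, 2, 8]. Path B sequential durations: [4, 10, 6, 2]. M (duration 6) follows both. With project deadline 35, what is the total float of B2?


Forward pass: ES(B2) = sum of predecessors on chain B = 4
EF = ES + duration = 4 + 10 = 14
Backward pass: LF(M) = deadline = 35; LS(M) = 35 - 6 = 29
LF(B2) = LS(M) - sum(successors on chain B) = 29 - 8 = 21
LS = LF - duration = 21 - 10 = 11
Total float = LS - ES = 11 - 4 = 7

7


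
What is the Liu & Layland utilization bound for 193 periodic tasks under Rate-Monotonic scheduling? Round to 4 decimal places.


Compute 2^(1/193) = 1.0035978931
Subtract 1: 1.0035978931 - 1 = 0.0035978931
Multiply by n: 193 * 0.0035978931 = 0.6943933683
Round to 4 dp: 0.6944

0.6944


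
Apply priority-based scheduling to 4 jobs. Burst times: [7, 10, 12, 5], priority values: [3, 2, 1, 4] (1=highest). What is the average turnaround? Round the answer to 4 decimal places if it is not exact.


Sort by priority (ascending = highest first):
Order: [(1, 12), (2, 10), (3, 7), (4, 5)]
Completion times:
  Priority 1, burst=12, C=12
  Priority 2, burst=10, C=22
  Priority 3, burst=7, C=29
  Priority 4, burst=5, C=34
Average turnaround = 97/4 = 24.25

24.25


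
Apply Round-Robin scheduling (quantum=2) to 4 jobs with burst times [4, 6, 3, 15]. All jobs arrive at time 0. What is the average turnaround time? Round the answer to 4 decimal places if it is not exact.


Time quantum = 2
Execution trace:
  J1 runs 2 units, time = 2
  J2 runs 2 units, time = 4
  J3 runs 2 units, time = 6
  J4 runs 2 units, time = 8
  J1 runs 2 units, time = 10
  J2 runs 2 units, time = 12
  J3 runs 1 units, time = 13
  J4 runs 2 units, time = 15
  J2 runs 2 units, time = 17
  J4 runs 2 units, time = 19
  J4 runs 2 units, time = 21
  J4 runs 2 units, time = 23
  J4 runs 2 units, time = 25
  J4 runs 2 units, time = 27
  J4 runs 1 units, time = 28
Finish times: [10, 17, 13, 28]
Average turnaround = 68/4 = 17.0

17.0


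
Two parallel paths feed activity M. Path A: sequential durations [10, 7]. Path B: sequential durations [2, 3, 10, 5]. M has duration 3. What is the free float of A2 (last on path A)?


ES(A2) = sum of predecessors on chain A = 10
EF(A2) = ES + duration = 10 + 7 = 17
Successor of A2 is M. ES(M) = max(sum(A), sum(B)) = max(17, 20) = 20
Free float = ES(successor) - EF(current) = 20 - 17 = 3

3
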